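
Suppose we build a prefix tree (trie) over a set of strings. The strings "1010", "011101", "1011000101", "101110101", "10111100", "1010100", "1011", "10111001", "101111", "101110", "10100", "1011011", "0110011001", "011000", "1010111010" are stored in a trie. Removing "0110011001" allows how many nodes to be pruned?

5

A node on "0110011001"'s path can go only if nothing else ends at it or branches off below it.
The suffix "11001" (5 nodes) is used only by "0110011001"; the node for "01100" still has the child "0", so pruning stops there.
Nodes removed: 5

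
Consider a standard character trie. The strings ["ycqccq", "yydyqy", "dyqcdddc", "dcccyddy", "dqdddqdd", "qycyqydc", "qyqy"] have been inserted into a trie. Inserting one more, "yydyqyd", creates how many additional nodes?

"yydyqy" is already a path in the trie; the remaining "d" must be added.
New nodes needed: |"yydyqyd"| − 6 = 7 − 6 = 1.

1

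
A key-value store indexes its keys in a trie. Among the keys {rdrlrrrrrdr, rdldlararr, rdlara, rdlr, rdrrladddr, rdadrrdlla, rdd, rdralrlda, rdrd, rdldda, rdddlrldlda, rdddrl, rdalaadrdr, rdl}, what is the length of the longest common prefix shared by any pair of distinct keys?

Look for the deepest trie node that still has at least two words in its subtree.
e.g. "rdddlrldlda" and "rdddrl" share the prefix "rddd" of length 4; no pair shares a longer one.
Longest shared-prefix length: 4

4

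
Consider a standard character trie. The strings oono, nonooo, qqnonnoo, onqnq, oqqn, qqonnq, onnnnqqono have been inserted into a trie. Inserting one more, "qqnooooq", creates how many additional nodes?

"qqno" is already a path in the trie; the remaining "oooq" must be added.
So 8 − 4 = 4 new nodes.

4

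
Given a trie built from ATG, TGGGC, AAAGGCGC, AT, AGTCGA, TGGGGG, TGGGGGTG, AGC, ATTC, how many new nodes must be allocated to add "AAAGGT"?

The longest prefix of "AAAGGT" already in the trie is "AAAGG" (length 5).
So 6 − 5 = 1 new nodes.

1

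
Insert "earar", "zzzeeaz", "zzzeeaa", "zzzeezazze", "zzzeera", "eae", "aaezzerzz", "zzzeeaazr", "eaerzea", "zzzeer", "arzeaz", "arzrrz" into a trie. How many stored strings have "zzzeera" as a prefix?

1

Walk to "zzzeera"; the words in its subtree are exactly those with that prefix.
Words under "zzzeera": zzzeera
Count: 1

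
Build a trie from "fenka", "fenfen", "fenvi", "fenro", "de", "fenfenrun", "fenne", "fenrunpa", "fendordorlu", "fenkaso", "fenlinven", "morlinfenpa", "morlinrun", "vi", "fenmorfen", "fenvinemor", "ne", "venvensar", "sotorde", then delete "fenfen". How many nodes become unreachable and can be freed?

0

Walk "fenfen" from the leaf back toward the root, removing each node that no remaining word uses.
Every node on "fenfen" is still needed (e.g. by "fenfenrun"), so nothing is freed.
Nodes removed: 0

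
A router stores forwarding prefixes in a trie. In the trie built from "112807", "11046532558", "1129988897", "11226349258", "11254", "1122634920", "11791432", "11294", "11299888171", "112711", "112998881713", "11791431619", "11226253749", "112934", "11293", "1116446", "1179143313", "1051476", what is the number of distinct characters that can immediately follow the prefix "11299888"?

2

Walk "11299888" from the root, arriving at one node.
Distinct next characters after "11299888": 1, 9.
That node has 2 child edges.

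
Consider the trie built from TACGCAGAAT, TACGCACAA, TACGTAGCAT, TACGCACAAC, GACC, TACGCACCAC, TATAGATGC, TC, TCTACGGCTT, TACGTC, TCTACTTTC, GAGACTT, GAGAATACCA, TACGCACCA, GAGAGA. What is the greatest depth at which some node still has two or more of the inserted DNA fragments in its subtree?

9

Equivalently: take the maximum, over all pairs, of their longest common prefix length.
"TACGCACAA" and "TACGCACAAC" agree on "TACGCACAA" (9 characters) before diverging; nothing deeper is shared.
Longest shared-prefix length: 9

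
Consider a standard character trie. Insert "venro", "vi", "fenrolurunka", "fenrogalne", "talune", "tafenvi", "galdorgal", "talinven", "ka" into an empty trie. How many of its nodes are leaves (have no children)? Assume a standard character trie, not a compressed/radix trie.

9

Leaves are exactly the stored words that no other stored word extends.
Those words: "fenrogalne", "fenrolurunka", "galdorgal", "ka", "tafenvi", "talinven", "talune", "venro", "vi"
Leaf count: 9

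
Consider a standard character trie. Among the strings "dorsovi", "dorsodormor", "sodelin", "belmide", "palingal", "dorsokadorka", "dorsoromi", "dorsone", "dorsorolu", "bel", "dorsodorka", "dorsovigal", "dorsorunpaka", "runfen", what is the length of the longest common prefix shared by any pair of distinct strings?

8

Equivalently: take the maximum, over all pairs, of their longest common prefix length.
"dorsodorka" and "dorsodormor" agree on "dorsodor" (8 characters) before diverging; nothing deeper is shared.
Longest shared-prefix length: 8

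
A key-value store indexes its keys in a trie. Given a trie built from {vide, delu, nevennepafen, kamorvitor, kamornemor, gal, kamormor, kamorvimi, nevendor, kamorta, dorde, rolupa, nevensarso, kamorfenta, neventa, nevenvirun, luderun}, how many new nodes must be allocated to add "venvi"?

The longest prefix of "venvi" already in the trie is "v" (length 1).
Each of the 4 remaining characters creates one node.

4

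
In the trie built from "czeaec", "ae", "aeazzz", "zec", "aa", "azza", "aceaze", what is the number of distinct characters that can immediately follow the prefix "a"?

Follow the path "a" to its node, then look at its outgoing edges.
Distinct next characters after "a": a, c, e, z.
That node has 4 child edges.

4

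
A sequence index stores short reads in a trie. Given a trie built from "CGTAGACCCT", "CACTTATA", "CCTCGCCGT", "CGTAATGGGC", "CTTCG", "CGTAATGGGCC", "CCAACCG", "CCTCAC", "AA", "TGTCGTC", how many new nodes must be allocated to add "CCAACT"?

1

"CCAAC" is already a path in the trie; the remaining "T" must be added.
New nodes needed: |"CCAACT"| − 5 = 6 − 5 = 1.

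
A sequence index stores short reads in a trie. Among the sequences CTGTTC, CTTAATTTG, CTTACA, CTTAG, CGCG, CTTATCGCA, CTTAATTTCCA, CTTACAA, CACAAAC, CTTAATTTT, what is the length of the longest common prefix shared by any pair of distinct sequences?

8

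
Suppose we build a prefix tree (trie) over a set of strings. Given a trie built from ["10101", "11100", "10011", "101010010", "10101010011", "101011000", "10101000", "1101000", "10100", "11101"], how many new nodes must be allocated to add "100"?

0

"100" is already a full path in the trie; only an end-marker is added.
No new nodes are needed: 0.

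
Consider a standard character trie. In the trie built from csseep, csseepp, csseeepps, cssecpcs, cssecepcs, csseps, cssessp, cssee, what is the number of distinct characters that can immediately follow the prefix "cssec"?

Follow the path "cssec" to its node, then look at its outgoing edges.
Distinct next characters after "cssec": e, p.
That node has 2 child edges.

2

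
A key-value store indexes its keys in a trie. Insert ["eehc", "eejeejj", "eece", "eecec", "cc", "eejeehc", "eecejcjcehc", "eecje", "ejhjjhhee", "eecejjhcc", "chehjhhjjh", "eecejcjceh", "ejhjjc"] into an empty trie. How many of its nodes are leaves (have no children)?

11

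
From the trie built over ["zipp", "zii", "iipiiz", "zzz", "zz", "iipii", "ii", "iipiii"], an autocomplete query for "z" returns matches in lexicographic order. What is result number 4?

zzz

DFS of the "z" subtree visits, in order: "zii", "zipp", "zz", "zzz"
The 4th is zzz.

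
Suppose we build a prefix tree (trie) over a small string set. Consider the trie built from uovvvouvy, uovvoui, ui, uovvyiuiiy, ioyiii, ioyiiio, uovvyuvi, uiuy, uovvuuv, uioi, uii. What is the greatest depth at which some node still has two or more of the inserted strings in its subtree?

Look for the deepest trie node that still has at least two words in its subtree.
e.g. "ioyiii" and "ioyiiio" share the prefix "ioyiii" of length 6; no pair shares a longer one.
Longest shared-prefix length: 6

6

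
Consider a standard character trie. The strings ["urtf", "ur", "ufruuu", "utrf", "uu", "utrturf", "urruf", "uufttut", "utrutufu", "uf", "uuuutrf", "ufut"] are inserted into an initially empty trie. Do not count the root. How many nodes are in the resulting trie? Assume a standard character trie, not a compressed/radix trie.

37

Insert word by word; a character creates a node only if that edge doesn't already exist:
  "urtf" → 4 new (u, r, t, f)
  "ur" → prefix "ur" already present; 0 new (none)
  "ufruuu" → prefix "u" already present; 5 new (f, r, u, u, u)
  "utrf" → prefix "u" already present; 3 new (t, r, f)
  "uu" → prefix "u" already present; 1 new (u)
  "utrturf" → prefix "utr" already present; 4 new (t, u, r, f)
  "urruf" → prefix "ur" already present; 3 new (r, u, f)
  "uufttut" → prefix "uu" already present; 5 new (f, t, t, u, t)
  "utrutufu" → prefix "utr" already present; 5 new (u, t, u, f, u)
  "uf" → prefix "uf" already present; 0 new (none)
  "uuuutrf" → prefix "uu" already present; 5 new (u, u, t, r, f)
  "ufut" → prefix "uf" already present; 2 new (u, t)
Total nodes = 4 + 0 + 5 + 3 + 1 + 4 + 3 + 5 + 5 + 0 + 5 + 2 = 37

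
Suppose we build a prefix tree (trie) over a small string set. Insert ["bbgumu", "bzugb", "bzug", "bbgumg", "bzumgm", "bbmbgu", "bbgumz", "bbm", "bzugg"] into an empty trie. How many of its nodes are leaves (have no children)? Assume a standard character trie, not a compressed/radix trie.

Leaves are exactly the stored words that no other stored word extends.
Those words: "bbgumg", "bbgumu", "bbgumz", "bbmbgu", "bzugb", "bzugg", "bzumgm"
Leaf count: 7

7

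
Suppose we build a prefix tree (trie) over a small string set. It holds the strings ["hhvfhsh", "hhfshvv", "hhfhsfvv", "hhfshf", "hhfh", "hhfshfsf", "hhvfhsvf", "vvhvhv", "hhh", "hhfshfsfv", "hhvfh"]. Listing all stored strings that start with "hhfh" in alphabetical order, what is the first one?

DFS of the "hhfh" subtree visits, in order: "hhfh", "hhfhsfvv"
The 1st is hhfh.

hhfh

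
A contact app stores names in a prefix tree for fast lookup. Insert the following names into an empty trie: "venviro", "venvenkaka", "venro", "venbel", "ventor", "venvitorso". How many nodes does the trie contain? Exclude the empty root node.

Count nodes per top-level branch (shared prefixes stored once):
  'v'-branch (venbel, venro, ventor, venvenkaka, venviro, venvitorso): 26 nodes
Sum: 26

26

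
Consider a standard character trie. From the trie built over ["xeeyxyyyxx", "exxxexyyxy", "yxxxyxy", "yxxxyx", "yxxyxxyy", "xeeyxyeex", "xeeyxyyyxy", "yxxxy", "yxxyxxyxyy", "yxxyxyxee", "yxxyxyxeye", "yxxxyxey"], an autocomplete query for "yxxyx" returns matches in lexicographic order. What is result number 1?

yxxyxxyxyy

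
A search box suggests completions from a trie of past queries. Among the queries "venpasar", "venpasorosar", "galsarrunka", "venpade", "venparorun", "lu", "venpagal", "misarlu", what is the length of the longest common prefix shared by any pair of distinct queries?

Equivalently: take the maximum, over all pairs, of their longest common prefix length.
e.g. "venpasar" and "venpasorosar" share the prefix "venpas" of length 6; no pair shares a longer one.
Longest shared-prefix length: 6

6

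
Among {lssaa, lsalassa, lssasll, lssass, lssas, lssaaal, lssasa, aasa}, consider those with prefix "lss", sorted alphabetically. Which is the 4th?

lssasa

DFS of the "lss" subtree visits, in order: "lssaa", "lssaaal", "lssas", "lssasa", "lssasll", "lssass"
The 4th is lssasa.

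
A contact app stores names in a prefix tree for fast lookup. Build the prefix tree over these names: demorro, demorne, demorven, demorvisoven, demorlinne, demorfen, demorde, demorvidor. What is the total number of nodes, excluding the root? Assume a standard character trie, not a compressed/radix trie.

31

For each word, the new-node count is its length minus the longest prefix already in the trie:
  "demorro" → 7 new (d, e, m, o, r, r, o)
  "demorne" → prefix "demor" already present; 2 new (n, e)
  "demorven" → prefix "demor" already present; 3 new (v, e, n)
  "demorvisoven" → prefix "demorv" already present; 6 new (i, s, o, v, e, n)
  "demorlinne" → prefix "demor" already present; 5 new (l, i, n, n, e)
  "demorfen" → prefix "demor" already present; 3 new (f, e, n)
  "demorde" → prefix "demor" already present; 2 new (d, e)
  "demorvidor" → prefix "demorvi" already present; 3 new (d, o, r)
Total nodes = 7 + 2 + 3 + 6 + 5 + 3 + 2 + 3 = 31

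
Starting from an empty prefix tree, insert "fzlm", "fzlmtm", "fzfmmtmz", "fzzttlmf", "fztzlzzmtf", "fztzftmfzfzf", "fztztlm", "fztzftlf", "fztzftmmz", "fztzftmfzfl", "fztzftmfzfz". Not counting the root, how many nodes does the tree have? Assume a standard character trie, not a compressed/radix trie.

Insert word by word; a character creates a node only if that edge doesn't already exist:
  "fzlm" → 4 new (f, z, l, m)
  "fzlmtm" → prefix "fzlm" already present; 2 new (t, m)
  "fzfmmtmz" → prefix "fz" already present; 6 new (f, m, m, t, m, z)
  "fzzttlmf" → prefix "fz" already present; 6 new (z, t, t, l, m, f)
  "fztzlzzmtf" → prefix "fz" already present; 8 new (t, z, l, z, z, m, t, f)
  "fztzftmfzfzf" → prefix "fztz" already present; 8 new (f, t, m, f, z, f, z, f)
  "fztztlm" → prefix "fztz" already present; 3 new (t, l, m)
  "fztzftlf" → prefix "fztzft" already present; 2 new (l, f)
  "fztzftmmz" → prefix "fztzftm" already present; 2 new (m, z)
  "fztzftmfzfl" → prefix "fztzftmfzf" already present; 1 new (l)
  "fztzftmfzfz" → prefix "fztzftmfzfz" already present; 0 new (none)
Total nodes = 4 + 2 + 6 + 6 + 8 + 8 + 3 + 2 + 2 + 1 + 0 = 42

42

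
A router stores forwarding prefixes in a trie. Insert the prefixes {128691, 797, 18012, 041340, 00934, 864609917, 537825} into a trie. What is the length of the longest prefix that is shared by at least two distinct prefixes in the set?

1

Equivalently: take the maximum, over all pairs, of their longest common prefix length.
"00934" and "041340" agree on "0" (1 characters) before diverging; nothing deeper is shared.
Longest shared-prefix length: 1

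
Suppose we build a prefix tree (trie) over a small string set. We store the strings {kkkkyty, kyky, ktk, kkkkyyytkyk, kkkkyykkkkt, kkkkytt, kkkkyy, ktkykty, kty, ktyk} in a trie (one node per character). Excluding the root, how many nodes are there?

Trie structure (* marks end of a word):
(root)
└─ k
   ├─ k
   │  └─ k
   │     └─ k
   │        └─ y
   │           ├─ t
   │           │  ├─ t *
   │           │  └─ y *
   │           └─ y *
   │              ├─ k
   │              │  └─ k
   │              │     └─ k
   │              │        └─ k
   │              │           └─ t *
   │              └─ y
   │                 └─ t
   │                    └─ k
   │                       └─ y
   │                          └─ k *
   ├─ t
   │  ├─ k *
   │  │  └─ y
   │  │     └─ k
   │  │        └─ t
   │  │           └─ y *
   │  └─ y *
   │     └─ k *
   └─ y
      └─ k
         └─ y *
Counting every labelled node above: 30.

30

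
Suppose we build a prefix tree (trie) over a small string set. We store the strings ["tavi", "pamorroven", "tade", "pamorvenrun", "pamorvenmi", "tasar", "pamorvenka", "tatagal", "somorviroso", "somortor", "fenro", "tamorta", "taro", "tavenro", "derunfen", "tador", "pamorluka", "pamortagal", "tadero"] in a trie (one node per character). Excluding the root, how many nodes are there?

85

Trace insertions, counting only characters that open a new branch:
  "tavi" → 4 new (t, a, v, i)
  "pamorroven" → 10 new (p, a, m, o, r, r, o, v, e, n)
  "tade" → prefix "ta" already present; 2 new (d, e)
  "pamorvenrun" → prefix "pamor" already present; 6 new (v, e, n, r, u, n)
  "pamorvenmi" → prefix "pamorven" already present; 2 new (m, i)
  "tasar" → prefix "ta" already present; 3 new (s, a, r)
  "pamorvenka" → prefix "pamorven" already present; 2 new (k, a)
  "tatagal" → prefix "ta" already present; 5 new (t, a, g, a, l)
  "somorviroso" → 11 new (s, o, m, o, r, v, i, r, o, s, o)
  "somortor" → prefix "somor" already present; 3 new (t, o, r)
  "fenro" → 5 new (f, e, n, r, o)
  "tamorta" → prefix "ta" already present; 5 new (m, o, r, t, a)
  "taro" → prefix "ta" already present; 2 new (r, o)
  "tavenro" → prefix "tav" already present; 4 new (e, n, r, o)
  "derunfen" → 8 new (d, e, r, u, n, f, e, n)
  "tador" → prefix "tad" already present; 2 new (o, r)
  "pamorluka" → prefix "pamor" already present; 4 new (l, u, k, a)
  "pamortagal" → prefix "pamor" already present; 5 new (t, a, g, a, l)
  "tadero" → prefix "tade" already present; 2 new (r, o)
Total nodes = 4 + 10 + 2 + 6 + 2 + 3 + 2 + 5 + 11 + 3 + 5 + 5 + 2 + 4 + 8 + 2 + 4 + 5 + 2 = 85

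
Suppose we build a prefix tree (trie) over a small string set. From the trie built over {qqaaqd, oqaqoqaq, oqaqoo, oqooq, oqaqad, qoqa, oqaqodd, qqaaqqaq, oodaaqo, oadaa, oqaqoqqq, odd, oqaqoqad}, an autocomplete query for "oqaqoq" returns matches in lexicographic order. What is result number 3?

Words with prefix "oqaqoq", in lexicographic order: "oqaqoqad", "oqaqoqaq", "oqaqoqqq"
Position 3: oqaqoqqq

oqaqoqqq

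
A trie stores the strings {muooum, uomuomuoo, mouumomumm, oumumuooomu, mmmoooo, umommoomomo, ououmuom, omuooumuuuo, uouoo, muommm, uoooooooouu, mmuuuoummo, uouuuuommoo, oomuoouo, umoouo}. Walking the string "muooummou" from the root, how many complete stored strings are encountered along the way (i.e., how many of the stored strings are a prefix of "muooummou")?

1

Check each prefix of "muooummou" against the stored set — each match is an end-marker on the path.
Prefixes of the query that are stored words: "muooum"
Count: 1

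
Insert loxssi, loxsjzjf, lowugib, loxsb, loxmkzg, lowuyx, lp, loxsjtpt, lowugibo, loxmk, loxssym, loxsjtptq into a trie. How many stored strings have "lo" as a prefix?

Filter for entries beginning with "lo":
Words under "lo": lowugib, lowugibo, lowuyx, loxmk, loxmkzg, loxsb, loxsjtpt, loxsjtptq, loxsjzjf, loxssi, loxssym
Count: 11

11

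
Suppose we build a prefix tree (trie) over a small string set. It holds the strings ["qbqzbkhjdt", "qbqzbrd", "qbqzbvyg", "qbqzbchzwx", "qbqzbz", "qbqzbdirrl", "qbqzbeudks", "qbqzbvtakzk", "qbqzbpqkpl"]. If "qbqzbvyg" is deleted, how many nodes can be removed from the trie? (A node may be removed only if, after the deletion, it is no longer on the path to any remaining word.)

2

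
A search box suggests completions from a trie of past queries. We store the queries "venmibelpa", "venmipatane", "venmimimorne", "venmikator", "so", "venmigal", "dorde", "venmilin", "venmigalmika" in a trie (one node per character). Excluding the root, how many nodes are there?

45

For each word, the new-node count is its length minus the longest prefix already in the trie:
  "venmibelpa" → 10 new (v, e, n, m, i, b, e, l, p, a)
  "venmipatane" → prefix "venmi" already present; 6 new (p, a, t, a, n, e)
  "venmimimorne" → prefix "venmi" already present; 7 new (m, i, m, o, r, n, e)
  "venmikator" → prefix "venmi" already present; 5 new (k, a, t, o, r)
  "so" → 2 new (s, o)
  "venmigal" → prefix "venmi" already present; 3 new (g, a, l)
  "dorde" → 5 new (d, o, r, d, e)
  "venmilin" → prefix "venmi" already present; 3 new (l, i, n)
  "venmigalmika" → prefix "venmigal" already present; 4 new (m, i, k, a)
Total nodes = 10 + 6 + 7 + 5 + 2 + 3 + 5 + 3 + 4 = 45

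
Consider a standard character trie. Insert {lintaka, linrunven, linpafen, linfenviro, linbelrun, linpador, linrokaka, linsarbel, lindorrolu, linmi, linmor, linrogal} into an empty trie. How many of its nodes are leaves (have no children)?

12

Leaves are exactly the stored words that no other stored word extends.
Those words: "linbelrun", "lindorrolu", "linfenviro", "linmi", "linmor", "linpador", "linpafen", "linrogal", "linrokaka", "linrunven", "linsarbel", "lintaka"
Leaf count: 12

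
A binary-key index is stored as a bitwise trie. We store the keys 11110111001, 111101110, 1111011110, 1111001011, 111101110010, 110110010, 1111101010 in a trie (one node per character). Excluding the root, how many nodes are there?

Trace insertions, counting only characters that open a new branch:
  "11110111001" → 11 new (1, 1, 1, 1, 0, 1, 1, 1, 0, 0, 1)
  "111101110" → prefix "111101110" already present; 0 new (none)
  "1111011110" → prefix "11110111" already present; 2 new (1, 0)
  "1111001011" → prefix "11110" already present; 5 new (0, 1, 0, 1, 1)
  "111101110010" → prefix "11110111001" already present; 1 new (0)
  "110110010" → prefix "11" already present; 7 new (0, 1, 1, 0, 0, 1, 0)
  "1111101010" → prefix "1111" already present; 6 new (1, 0, 1, 0, 1, 0)
Total nodes = 11 + 0 + 2 + 5 + 1 + 7 + 6 = 32

32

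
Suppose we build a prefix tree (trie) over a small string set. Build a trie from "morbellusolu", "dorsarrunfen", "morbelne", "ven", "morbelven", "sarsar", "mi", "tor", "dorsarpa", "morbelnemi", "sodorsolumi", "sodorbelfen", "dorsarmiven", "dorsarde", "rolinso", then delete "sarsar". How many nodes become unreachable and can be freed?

5

A node on "sarsar"'s path can go only if nothing else ends at it or branches off below it.
The suffix "arsar" (5 nodes) is used only by "sarsar"; the node for "s" still has the child "o", so pruning stops there.
Nodes removed: 5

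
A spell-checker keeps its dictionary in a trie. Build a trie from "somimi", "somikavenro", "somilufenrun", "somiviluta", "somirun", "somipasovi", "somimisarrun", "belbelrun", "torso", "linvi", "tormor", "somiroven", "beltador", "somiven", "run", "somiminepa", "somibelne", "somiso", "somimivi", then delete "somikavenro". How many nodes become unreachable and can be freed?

7

Walk "somikavenro" from the leaf back toward the root, removing each node that no remaining word uses.
The suffix "kavenro" (7 nodes) is used only by "somikavenro"; the node for "somi" still has the child "m", so pruning stops there.
Nodes removed: 7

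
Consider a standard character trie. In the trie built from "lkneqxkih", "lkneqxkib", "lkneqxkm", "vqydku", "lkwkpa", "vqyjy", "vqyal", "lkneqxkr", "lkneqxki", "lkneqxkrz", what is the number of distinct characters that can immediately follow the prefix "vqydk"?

1

Follow the path "vqydk" to its node, then look at its outgoing edges.
Characters that immediately follow "vqydk" among the stored strings: {u}.
That node has 1 child edge.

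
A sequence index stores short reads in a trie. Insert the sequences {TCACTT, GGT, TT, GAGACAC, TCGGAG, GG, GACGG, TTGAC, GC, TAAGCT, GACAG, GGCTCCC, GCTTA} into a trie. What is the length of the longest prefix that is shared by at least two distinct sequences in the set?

3

Look for the deepest trie node that still has at least two words in its subtree.
e.g. "GACAG" and "GACGG" share the prefix "GAC" of length 3; no pair shares a longer one.
Longest shared-prefix length: 3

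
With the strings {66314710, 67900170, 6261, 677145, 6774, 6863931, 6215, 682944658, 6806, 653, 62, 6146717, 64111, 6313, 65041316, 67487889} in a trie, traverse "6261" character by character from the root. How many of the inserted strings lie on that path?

2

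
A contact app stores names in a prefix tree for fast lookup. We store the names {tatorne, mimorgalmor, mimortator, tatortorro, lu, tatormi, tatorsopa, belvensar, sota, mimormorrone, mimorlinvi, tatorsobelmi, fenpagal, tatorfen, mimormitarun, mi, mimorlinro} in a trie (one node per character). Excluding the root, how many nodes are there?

85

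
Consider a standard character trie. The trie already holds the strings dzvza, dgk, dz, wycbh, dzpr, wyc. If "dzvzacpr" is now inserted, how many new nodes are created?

3

Walking "dzvzacpr" from the root, the first 5 characters ("dzvza") follow existing edges; "c" is the first miss.
So 8 − 5 = 3 new nodes.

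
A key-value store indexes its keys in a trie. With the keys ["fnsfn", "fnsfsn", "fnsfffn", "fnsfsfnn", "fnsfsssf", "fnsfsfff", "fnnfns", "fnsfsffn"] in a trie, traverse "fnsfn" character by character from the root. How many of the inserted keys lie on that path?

1

Check each prefix of "fnsfn" against the stored set — each match is an end-marker on the path.
Prefixes of the query that are stored words: "fnsfn"
Count: 1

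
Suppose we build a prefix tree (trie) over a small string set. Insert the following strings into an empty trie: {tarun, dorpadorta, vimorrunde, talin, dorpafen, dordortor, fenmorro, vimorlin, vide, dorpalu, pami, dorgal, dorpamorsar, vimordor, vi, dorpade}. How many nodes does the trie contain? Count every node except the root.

69

Insert word by word; a character creates a node only if that edge doesn't already exist:
  "tarun" → 5 new (t, a, r, u, n)
  "dorpadorta" → 10 new (d, o, r, p, a, d, o, r, t, a)
  "vimorrunde" → 10 new (v, i, m, o, r, r, u, n, d, e)
  "talin" → prefix "ta" already present; 3 new (l, i, n)
  "dorpafen" → prefix "dorpa" already present; 3 new (f, e, n)
  "dordortor" → prefix "dor" already present; 6 new (d, o, r, t, o, r)
  "fenmorro" → 8 new (f, e, n, m, o, r, r, o)
  "vimorlin" → prefix "vimor" already present; 3 new (l, i, n)
  "vide" → prefix "vi" already present; 2 new (d, e)
  "dorpalu" → prefix "dorpa" already present; 2 new (l, u)
  "pami" → 4 new (p, a, m, i)
  "dorgal" → prefix "dor" already present; 3 new (g, a, l)
  "dorpamorsar" → prefix "dorpa" already present; 6 new (m, o, r, s, a, r)
  "vimordor" → prefix "vimor" already present; 3 new (d, o, r)
  "vi" → prefix "vi" already present; 0 new (none)
  "dorpade" → prefix "dorpad" already present; 1 new (e)
Total nodes = 5 + 10 + 10 + 3 + 3 + 6 + 8 + 3 + 2 + 2 + 4 + 3 + 6 + 3 + 0 + 1 = 69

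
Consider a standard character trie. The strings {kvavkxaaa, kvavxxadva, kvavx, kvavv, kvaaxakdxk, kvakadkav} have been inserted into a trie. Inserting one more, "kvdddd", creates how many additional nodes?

4

Walking "kvdddd" from the root, the first 2 characters ("kv") follow existing edges; "d" is the first miss.
New nodes needed: |"kvdddd"| − 2 = 6 − 2 = 4.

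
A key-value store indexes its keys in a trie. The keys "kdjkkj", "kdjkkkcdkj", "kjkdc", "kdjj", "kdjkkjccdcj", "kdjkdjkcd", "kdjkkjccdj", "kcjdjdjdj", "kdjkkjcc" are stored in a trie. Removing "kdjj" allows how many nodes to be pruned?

A node on "kdjj"'s path can go only if nothing else ends at it or branches off below it.
The suffix "j" (1 node) is used only by "kdjj"; the node for "kdj" still has the child "k", so pruning stops there.
Nodes removed: 1

1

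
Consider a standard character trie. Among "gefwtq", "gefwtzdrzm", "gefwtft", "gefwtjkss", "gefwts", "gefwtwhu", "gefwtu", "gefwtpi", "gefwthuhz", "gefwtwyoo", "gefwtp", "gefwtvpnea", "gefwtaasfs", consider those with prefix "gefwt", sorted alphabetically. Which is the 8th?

gefwts

Filter for "gefwt…" and sort: "gefwtaasfs", "gefwtft", "gefwthuhz", "gefwtjkss", "gefwtp", "gefwtpi", "gefwtq", "gefwts", "gefwtu", "gefwtvpnea", "gefwtwhu", "gefwtwyoo", "gefwtzdrzm"
The 8th is gefwts.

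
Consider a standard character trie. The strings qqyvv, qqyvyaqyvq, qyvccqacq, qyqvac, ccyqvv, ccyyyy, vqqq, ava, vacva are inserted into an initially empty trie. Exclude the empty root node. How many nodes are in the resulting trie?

Insert word by word; a character creates a node only if that edge doesn't already exist:
  "qqyvv" → 5 new (q, q, y, v, v)
  "qqyvyaqyvq" → prefix "qqyv" already present; 6 new (y, a, q, y, v, q)
  "qyvccqacq" → prefix "q" already present; 8 new (y, v, c, c, q, a, c, q)
  "qyqvac" → prefix "qy" already present; 4 new (q, v, a, c)
  "ccyqvv" → 6 new (c, c, y, q, v, v)
  "ccyyyy" → prefix "ccy" already present; 3 new (y, y, y)
  "vqqq" → 4 new (v, q, q, q)
  "ava" → 3 new (a, v, a)
  "vacva" → prefix "v" already present; 4 new (a, c, v, a)
Total nodes = 5 + 6 + 8 + 4 + 6 + 3 + 4 + 3 + 4 = 43

43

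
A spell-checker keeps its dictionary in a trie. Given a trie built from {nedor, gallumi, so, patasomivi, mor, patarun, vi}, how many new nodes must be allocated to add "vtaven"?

5

The longest prefix of "vtaven" already in the trie is "v" (length 1).
New nodes needed: |"vtaven"| − 1 = 6 − 1 = 5.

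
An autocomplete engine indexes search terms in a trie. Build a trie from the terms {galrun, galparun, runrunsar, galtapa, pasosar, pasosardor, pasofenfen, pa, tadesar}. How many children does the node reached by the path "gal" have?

3

Walk "gal" from the root, arriving at one node.
Characters that immediately follow "gal" among the stored strings: {p, r, t}.
That node has 3 child edges.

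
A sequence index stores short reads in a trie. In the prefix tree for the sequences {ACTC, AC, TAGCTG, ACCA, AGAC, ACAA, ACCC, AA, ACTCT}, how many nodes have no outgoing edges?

7

Leaves are exactly the stored words that no other stored word extends.
Those words: "AA", "ACAA", "ACCA", "ACCC", "ACTCT", "AGAC", "TAGCTG"
Leaf count: 7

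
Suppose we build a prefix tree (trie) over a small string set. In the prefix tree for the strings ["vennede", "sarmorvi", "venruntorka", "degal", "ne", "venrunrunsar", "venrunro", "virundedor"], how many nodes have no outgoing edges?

Leaves are exactly the stored words that no other stored word extends.
Those words: "degal", "ne", "sarmorvi", "vennede", "venrunro", "venrunrunsar", "venruntorka", "virundedor"
Leaf count: 8

8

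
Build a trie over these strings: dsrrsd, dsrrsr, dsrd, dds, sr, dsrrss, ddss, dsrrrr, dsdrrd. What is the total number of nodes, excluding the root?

20

Trie structure (* marks end of a word):
(root)
├─ d
│  ├─ d
│  │  └─ s *
│  │     └─ s *
│  └─ s
│     ├─ d
│     │  └─ r
│     │     └─ r
│     │        └─ d *
│     └─ r
│        ├─ d *
│        └─ r
│           ├─ r
│           │  └─ r *
│           └─ s
│              ├─ d *
│              ├─ r *
│              └─ s *
└─ s
   └─ r *
Counting every labelled node above: 20.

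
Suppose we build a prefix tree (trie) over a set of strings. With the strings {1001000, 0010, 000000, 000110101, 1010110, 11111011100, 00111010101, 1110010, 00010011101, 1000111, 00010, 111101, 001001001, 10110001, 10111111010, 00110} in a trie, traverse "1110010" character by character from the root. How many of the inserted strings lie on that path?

1

Walk "1110010" from the root; an end-of-word marker is hit whenever a stored word is a prefix of "1110010".
Prefixes of the query that are stored words: "1110010"
Count: 1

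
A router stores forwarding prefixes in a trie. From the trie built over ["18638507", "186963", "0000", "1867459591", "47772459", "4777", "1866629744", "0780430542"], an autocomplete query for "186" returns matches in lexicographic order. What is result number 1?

18638507

DFS of the "186" subtree visits, in order: "18638507", "1866629744", "1867459591", "186963"
The 1st is 18638507.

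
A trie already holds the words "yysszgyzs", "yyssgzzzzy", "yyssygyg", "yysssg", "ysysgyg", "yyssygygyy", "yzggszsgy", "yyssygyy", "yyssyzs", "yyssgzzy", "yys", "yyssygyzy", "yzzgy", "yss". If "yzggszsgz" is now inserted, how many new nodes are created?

"yzggszsg" is already a path in the trie; the remaining "z" must be added.
Each of the 1 remaining characters creates one node.

1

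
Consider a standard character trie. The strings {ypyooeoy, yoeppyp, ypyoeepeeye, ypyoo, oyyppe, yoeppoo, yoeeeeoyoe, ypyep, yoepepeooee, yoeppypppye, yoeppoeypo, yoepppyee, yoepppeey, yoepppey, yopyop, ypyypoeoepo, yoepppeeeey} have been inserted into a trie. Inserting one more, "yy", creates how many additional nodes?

The longest prefix of "yy" already in the trie is "y" (length 1).
So 2 − 1 = 1 new nodes.

1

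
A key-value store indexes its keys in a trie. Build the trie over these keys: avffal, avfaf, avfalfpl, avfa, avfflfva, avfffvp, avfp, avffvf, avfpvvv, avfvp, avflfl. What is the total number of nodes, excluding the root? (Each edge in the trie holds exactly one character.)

Trace insertions, counting only characters that open a new branch:
  "avffal" → 6 new (a, v, f, f, a, l)
  "avfaf" → prefix "avf" already present; 2 new (a, f)
  "avfalfpl" → prefix "avfa" already present; 4 new (l, f, p, l)
  "avfa" → prefix "avfa" already present; 0 new (none)
  "avfflfva" → prefix "avff" already present; 4 new (l, f, v, a)
  "avfffvp" → prefix "avff" already present; 3 new (f, v, p)
  "avfp" → prefix "avf" already present; 1 new (p)
  "avffvf" → prefix "avff" already present; 2 new (v, f)
  "avfpvvv" → prefix "avfp" already present; 3 new (v, v, v)
  "avfvp" → prefix "avf" already present; 2 new (v, p)
  "avflfl" → prefix "avf" already present; 3 new (l, f, l)
Total nodes = 6 + 2 + 4 + 0 + 4 + 3 + 1 + 2 + 3 + 2 + 3 = 30

30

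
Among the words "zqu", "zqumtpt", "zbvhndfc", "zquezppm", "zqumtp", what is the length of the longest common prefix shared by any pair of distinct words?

6

Equivalently: take the maximum, over all pairs, of their longest common prefix length.
e.g. "zqumtp" and "zqumtpt" share the prefix "zqumtp" of length 6; no pair shares a longer one.
Longest shared-prefix length: 6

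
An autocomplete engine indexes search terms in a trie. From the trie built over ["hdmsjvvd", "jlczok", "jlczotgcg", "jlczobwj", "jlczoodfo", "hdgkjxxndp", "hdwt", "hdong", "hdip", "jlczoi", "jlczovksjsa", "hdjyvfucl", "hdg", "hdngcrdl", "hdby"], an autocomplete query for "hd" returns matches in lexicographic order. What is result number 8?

hdong

DFS of the "hd" subtree visits, in order: "hdby", "hdg", "hdgkjxxndp", "hdip", "hdjyvfucl", "hdmsjvvd", "hdngcrdl", "hdong", "hdwt"
Position 8: hdong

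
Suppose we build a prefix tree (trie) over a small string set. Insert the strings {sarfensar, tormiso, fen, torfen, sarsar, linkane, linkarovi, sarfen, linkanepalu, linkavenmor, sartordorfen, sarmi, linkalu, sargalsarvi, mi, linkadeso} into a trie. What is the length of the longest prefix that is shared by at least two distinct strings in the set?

7

Look for the deepest trie node that still has at least two words in its subtree.
e.g. "linkane" and "linkanepalu" share the prefix "linkane" of length 7; no pair shares a longer one.
Longest shared-prefix length: 7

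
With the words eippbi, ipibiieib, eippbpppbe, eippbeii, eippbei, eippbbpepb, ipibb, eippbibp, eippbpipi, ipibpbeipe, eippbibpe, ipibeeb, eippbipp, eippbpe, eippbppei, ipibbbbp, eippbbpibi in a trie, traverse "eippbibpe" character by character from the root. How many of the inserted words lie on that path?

Check each prefix of "eippbibpe" against the stored set — each match is an end-marker on the path.
Prefixes of the query that are stored words: "eippbi", "eippbibp", "eippbibpe"
Count: 3

3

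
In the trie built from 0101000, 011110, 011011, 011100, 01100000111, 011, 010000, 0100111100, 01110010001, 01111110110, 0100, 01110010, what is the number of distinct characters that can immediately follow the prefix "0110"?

2

The children of the "0110" node are the distinct next characters among strings starting with "0110".
Characters that immediately follow "0110" among the stored strings: {0, 1}.
That node has 2 child edges.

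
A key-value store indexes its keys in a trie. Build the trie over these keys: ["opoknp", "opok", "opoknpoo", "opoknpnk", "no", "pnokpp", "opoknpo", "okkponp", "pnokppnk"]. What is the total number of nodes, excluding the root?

26

Count nodes per top-level branch (shared prefixes stored once):
  'n'-branch (no): 2 nodes
  'o'-branch (okkponp, opok, opoknp, opoknpnk, opoknpo, opoknpoo): 16 nodes
  'p'-branch (pnokpp, pnokppnk): 8 nodes
Sum: 26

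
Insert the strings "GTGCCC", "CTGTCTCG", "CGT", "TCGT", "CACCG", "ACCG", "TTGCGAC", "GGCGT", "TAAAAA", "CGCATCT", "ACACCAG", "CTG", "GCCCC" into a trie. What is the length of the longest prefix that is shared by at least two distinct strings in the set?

3

The deepest shared node is where two words last agree before diverging.
"CTG" and "CTGTCTCG" agree on "CTG" (3 characters) before diverging; nothing deeper is shared.
Longest shared-prefix length: 3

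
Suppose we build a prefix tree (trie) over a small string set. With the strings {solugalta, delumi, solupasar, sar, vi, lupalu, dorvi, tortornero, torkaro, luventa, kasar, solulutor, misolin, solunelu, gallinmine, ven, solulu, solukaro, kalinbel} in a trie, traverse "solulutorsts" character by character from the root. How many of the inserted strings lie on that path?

Traverse "solulutorsts" character by character; count nodes along the way that are marked as word ends.
Prefixes of the query that are stored words: "solulu", "solulutor"
Count: 2

2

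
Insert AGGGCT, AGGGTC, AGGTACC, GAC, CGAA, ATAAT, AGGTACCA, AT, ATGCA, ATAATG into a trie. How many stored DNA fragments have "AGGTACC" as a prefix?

2

Filter for entries beginning with "AGGTACC":
Words under "AGGTACC": AGGTACC, AGGTACCA
Count: 2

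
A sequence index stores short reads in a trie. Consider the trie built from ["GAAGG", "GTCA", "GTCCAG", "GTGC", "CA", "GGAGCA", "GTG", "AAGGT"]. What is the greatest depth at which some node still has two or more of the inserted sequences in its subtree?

3

Equivalently: take the maximum, over all pairs, of their longest common prefix length.
"GTCA" and "GTCCAG" agree on "GTC" (3 characters) before diverging; nothing deeper is shared.
Longest shared-prefix length: 3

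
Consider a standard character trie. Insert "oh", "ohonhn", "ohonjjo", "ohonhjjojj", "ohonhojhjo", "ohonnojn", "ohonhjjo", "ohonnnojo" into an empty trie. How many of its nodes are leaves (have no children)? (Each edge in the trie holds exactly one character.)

6

A leaf is a node with no children — equivalently, the end of a word that is not a proper prefix of any other stored word.
Those words: "ohonhjjojj", "ohonhn", "ohonhojhjo", "ohonjjo", "ohonnnojo", "ohonnojn"
Leaf count: 6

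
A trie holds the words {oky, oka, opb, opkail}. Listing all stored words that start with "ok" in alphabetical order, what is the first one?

oka

Words with prefix "ok", in lexicographic order: "oka", "oky"
The 1st is oka.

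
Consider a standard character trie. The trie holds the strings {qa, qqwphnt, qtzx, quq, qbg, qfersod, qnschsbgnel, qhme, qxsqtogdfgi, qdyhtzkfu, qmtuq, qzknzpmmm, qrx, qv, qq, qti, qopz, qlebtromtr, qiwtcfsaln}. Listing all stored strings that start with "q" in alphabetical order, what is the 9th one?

qnschsbgnel

DFS of the "q" subtree visits, in order: "qa", "qbg", "qdyhtzkfu", "qfersod", "qhme", "qiwtcfsaln", "qlebtromtr", "qmtuq", "qnschsbgnel", "qopz", "qq", "qqwphnt", "qrx", "qti", "qtzx", "quq", "qv", "qxsqtogdfgi", "qzknzpmmm"
Position 9: qnschsbgnel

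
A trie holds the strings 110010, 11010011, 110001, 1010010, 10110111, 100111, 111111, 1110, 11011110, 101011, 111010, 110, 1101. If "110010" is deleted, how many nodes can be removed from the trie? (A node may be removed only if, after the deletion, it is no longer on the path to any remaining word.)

2

A node on "110010"'s path can go only if nothing else ends at it or branches off below it.
The suffix "10" (2 nodes) is used only by "110010"; the node for "1100" still has the child "0", so pruning stops there.
Nodes removed: 2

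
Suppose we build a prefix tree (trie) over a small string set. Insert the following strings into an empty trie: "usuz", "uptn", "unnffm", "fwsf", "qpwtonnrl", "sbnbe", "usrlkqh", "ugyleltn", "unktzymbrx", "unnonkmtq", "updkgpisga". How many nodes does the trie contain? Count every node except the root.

64

Count nodes per top-level branch (shared prefixes stored once):
  'f'-branch (fwsf): 4 nodes
  'q'-branch (qpwtonnrl): 9 nodes
  's'-branch (sbnbe): 5 nodes
  'u'-branch (ugyleltn, unktzymbrx, unnffm, unnonkmtq, updkgpisga, uptn, usrlkqh, usuz): 46 nodes
Sum: 64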